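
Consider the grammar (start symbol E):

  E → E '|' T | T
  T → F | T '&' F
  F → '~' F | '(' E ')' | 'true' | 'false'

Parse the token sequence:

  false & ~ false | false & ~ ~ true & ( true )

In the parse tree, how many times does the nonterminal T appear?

6

[E [E [T [T [F false]] & [F ~ [F false]]]] | [T [T [T [F false]] & [F ~ [F ~ [F true]]]] & [F ( [E [T [F true]]] )]]]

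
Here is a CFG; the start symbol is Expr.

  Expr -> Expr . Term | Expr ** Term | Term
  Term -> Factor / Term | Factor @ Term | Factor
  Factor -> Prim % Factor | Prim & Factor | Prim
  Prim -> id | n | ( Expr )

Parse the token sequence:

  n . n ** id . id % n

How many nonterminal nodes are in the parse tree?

[Expr [Expr [Expr [Expr [Term [Factor [Prim n]]]] . [Term [Factor [Prim n]]]] ** [Term [Factor [Prim id]]]] . [Term [Factor [Prim id] % [Factor [Prim n]]]]]

18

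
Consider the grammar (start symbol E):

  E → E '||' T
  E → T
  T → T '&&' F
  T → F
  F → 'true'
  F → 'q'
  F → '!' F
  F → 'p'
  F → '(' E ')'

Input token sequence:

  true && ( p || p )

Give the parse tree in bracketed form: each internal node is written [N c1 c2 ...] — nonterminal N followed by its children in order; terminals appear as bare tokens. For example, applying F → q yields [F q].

[E [T [T [F true]] && [F ( [E [E [T [F p]]] || [T [F p]]] )]]]

E
T
T && F
F && F
true && F
true && ( E )
true && ( E || T )
true && ( T || T )
true && ( F || T )
true && ( p || T )
true && ( p || F )
true && ( p || p )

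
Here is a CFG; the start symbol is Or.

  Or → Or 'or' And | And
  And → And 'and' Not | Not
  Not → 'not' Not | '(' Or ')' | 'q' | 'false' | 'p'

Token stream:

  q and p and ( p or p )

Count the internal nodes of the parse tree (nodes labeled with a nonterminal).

13

[Or [And [And [And [Not q]] and [Not p]] and [Not ( [Or [Or [And [Not p]]] or [And [Not p]]] )]]]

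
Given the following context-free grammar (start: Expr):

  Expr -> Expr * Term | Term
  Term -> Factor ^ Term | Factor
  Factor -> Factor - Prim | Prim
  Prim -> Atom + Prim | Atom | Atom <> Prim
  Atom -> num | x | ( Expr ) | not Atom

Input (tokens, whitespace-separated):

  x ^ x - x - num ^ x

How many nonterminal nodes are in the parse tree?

19

[Expr [Term [Factor [Prim [Atom x]]] ^ [Term [Factor [Factor [Factor [Prim [Atom x]]] - [Prim [Atom x]]] - [Prim [Atom num]]] ^ [Term [Factor [Prim [Atom x]]]]]]]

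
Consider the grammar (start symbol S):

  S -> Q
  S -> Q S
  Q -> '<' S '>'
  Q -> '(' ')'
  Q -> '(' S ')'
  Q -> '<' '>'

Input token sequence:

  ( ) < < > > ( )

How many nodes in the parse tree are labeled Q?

4

[S [Q ( )] [S [Q < [S [Q < >]] >] [S [Q ( )]]]]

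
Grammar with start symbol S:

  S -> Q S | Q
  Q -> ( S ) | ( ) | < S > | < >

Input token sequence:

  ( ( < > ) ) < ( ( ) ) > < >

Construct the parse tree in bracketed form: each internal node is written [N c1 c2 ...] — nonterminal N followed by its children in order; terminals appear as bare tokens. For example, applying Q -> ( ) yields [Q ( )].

[S [Q ( [S [Q ( [S [Q < >]] )]] )] [S [Q < [S [Q ( [S [Q ( )]] )]] >] [S [Q < >]]]]

S
Q S
( S ) S
( Q ) S
( ( S ) ) S
( ( Q ) ) S
( ( < > ) ) S
( ( < > ) ) Q S
( ( < > ) ) < S > S
( ( < > ) ) < Q > S
( ( < > ) ) < ( S ) > S
( ( < > ) ) < ( Q ) > S
( ( < > ) ) < ( ( ) ) > S
( ( < > ) ) < ( ( ) ) > Q
( ( < > ) ) < ( ( ) ) > < >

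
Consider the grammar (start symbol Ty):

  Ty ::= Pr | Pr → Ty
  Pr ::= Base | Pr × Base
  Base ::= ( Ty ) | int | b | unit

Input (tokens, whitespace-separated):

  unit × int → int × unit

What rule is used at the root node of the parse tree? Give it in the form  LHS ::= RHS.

Ty ::= Pr → Ty

[Ty [Pr [Pr [Base unit]] × [Base int]] → [Ty [Pr [Pr [Base int]] × [Base unit]]]]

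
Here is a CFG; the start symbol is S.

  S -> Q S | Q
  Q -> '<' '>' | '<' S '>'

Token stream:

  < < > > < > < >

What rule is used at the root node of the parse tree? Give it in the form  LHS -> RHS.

S -> Q S

[S [Q < [S [Q < >]] >] [S [Q < >] [S [Q < >]]]]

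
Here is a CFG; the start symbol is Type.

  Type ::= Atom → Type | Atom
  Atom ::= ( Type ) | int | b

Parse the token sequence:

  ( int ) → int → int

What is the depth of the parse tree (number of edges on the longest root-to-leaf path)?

[Type [Atom ( [Type [Atom int]] )] → [Type [Atom int] → [Type [Atom int]]]]

4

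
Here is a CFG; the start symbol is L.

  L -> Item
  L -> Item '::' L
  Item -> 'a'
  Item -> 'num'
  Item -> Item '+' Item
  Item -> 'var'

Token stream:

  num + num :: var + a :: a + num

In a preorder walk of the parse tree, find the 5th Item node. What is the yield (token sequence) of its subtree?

[L [Item [Item num] + [Item num]] :: [L [Item [Item var] + [Item a]] :: [L [Item [Item a] + [Item num]]]]]

var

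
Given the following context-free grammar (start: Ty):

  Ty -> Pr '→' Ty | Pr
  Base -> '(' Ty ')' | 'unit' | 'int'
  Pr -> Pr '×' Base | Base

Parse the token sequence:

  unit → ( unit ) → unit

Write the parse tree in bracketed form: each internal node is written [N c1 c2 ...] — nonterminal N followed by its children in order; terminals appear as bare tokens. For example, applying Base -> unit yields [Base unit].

Ty
Pr → Ty
Base → Ty
unit → Ty
unit → Pr → Ty
unit → Base → Ty
unit → ( Ty ) → Ty
unit → ( Pr ) → Ty
unit → ( Base ) → Ty
unit → ( unit ) → Ty
unit → ( unit ) → Pr
unit → ( unit ) → Base
unit → ( unit ) → unit

[Ty [Pr [Base unit]] → [Ty [Pr [Base ( [Ty [Pr [Base unit]]] )]] → [Ty [Pr [Base unit]]]]]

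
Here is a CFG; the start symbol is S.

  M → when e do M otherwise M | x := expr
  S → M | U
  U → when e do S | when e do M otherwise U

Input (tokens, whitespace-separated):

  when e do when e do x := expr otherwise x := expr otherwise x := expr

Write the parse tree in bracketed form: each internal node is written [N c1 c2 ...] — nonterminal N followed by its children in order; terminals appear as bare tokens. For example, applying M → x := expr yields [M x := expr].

[S [M when e do [M when e do [M x := expr] otherwise [M x := expr]] otherwise [M x := expr]]]

S
M
when e do M otherwise M
when e do when e do M otherwise M otherwise M
when e do when e do x := expr otherwise M otherwise M
when e do when e do x := expr otherwise x := expr otherwise M
when e do when e do x := expr otherwise x := expr otherwise x := expr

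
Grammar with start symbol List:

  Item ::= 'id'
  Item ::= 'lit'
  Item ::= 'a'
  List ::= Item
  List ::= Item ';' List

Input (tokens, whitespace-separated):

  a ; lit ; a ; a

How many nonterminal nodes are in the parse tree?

[List [Item a] ; [List [Item lit] ; [List [Item a] ; [List [Item a]]]]]

8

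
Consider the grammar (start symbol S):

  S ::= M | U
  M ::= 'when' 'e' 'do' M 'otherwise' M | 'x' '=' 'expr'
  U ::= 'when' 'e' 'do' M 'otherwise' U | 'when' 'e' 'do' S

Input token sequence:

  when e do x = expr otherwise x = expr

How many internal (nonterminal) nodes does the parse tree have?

4

[S [M when e do [M x = expr] otherwise [M x = expr]]]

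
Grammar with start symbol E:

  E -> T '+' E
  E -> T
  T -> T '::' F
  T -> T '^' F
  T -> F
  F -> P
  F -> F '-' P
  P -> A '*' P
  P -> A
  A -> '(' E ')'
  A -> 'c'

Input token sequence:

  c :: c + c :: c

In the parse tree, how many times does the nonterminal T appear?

[E [T [T [F [P [A c]]]] :: [F [P [A c]]]] + [E [T [T [F [P [A c]]]] :: [F [P [A c]]]]]]

4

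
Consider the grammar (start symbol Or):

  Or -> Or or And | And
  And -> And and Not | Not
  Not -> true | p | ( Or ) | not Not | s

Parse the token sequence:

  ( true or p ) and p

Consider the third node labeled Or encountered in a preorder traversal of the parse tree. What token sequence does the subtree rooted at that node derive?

true

[Or [And [And [Not ( [Or [Or [And [Not true]]] or [And [Not p]]] )]] and [Not p]]]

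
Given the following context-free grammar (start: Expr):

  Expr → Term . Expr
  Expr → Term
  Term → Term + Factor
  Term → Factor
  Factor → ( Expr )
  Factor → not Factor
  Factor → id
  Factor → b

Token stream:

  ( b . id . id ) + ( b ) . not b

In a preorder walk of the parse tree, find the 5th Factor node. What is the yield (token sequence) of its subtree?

( b )

[Expr [Term [Term [Factor ( [Expr [Term [Factor b]] . [Expr [Term [Factor id]] . [Expr [Term [Factor id]]]]] )]] + [Factor ( [Expr [Term [Factor b]]] )]] . [Expr [Term [Factor not [Factor b]]]]]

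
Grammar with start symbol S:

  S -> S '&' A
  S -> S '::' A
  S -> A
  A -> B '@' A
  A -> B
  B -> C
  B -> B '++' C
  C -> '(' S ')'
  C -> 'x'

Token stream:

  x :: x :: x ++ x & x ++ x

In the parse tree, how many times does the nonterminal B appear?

6

[S [S [S [S [A [B [C x]]]] :: [A [B [C x]]]] :: [A [B [B [C x]] ++ [C x]]]] & [A [B [B [C x]] ++ [C x]]]]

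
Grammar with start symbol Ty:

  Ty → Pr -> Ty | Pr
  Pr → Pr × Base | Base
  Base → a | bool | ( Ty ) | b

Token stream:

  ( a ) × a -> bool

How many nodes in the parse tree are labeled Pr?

4

[Ty [Pr [Pr [Base ( [Ty [Pr [Base a]]] )]] × [Base a]] -> [Ty [Pr [Base bool]]]]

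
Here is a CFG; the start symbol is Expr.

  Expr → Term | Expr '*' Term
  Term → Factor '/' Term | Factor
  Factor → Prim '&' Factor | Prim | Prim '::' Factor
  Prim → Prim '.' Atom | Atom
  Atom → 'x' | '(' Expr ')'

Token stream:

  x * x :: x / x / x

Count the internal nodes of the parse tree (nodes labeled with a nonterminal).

[Expr [Expr [Term [Factor [Prim [Atom x]]]]] * [Term [Factor [Prim [Atom x]] :: [Factor [Prim [Atom x]]]] / [Term [Factor [Prim [Atom x]]] / [Term [Factor [Prim [Atom x]]]]]]]

21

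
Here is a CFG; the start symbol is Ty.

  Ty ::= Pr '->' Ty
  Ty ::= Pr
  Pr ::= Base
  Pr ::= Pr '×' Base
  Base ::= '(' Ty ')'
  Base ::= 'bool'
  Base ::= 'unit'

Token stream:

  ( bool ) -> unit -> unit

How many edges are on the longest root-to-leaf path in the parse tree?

[Ty [Pr [Base ( [Ty [Pr [Base bool]]] )]] -> [Ty [Pr [Base unit]] -> [Ty [Pr [Base unit]]]]]

6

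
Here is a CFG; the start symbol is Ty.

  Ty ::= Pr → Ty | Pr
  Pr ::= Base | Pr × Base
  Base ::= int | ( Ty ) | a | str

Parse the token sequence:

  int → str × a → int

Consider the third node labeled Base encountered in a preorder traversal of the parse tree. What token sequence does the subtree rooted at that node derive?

[Ty [Pr [Base int]] → [Ty [Pr [Pr [Base str]] × [Base a]] → [Ty [Pr [Base int]]]]]

a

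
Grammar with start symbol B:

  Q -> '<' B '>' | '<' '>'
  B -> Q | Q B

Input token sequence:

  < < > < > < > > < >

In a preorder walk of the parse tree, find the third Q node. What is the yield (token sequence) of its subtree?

[B [Q < [B [Q < >] [B [Q < >] [B [Q < >]]]] >] [B [Q < >]]]

< >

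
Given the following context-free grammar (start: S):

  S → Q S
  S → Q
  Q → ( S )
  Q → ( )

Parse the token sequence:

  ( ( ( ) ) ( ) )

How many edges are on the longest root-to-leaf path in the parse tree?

6

[S [Q ( [S [Q ( [S [Q ( )]] )] [S [Q ( )]]] )]]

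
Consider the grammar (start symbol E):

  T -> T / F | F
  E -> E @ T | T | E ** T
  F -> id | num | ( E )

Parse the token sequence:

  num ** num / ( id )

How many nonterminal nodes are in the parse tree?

[E [E [T [F num]]] ** [T [T [F num]] / [F ( [E [T [F id]]] )]]]

11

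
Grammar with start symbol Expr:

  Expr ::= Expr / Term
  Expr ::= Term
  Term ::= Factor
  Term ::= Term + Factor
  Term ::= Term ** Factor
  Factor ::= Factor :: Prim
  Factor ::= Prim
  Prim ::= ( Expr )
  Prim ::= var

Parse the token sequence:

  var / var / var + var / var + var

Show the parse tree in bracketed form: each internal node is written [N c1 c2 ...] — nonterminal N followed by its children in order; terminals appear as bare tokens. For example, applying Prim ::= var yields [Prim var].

[Expr [Expr [Expr [Expr [Term [Factor [Prim var]]]] / [Term [Factor [Prim var]]]] / [Term [Term [Factor [Prim var]]] + [Factor [Prim var]]]] / [Term [Term [Factor [Prim var]]] + [Factor [Prim var]]]]

Expr
Expr / Term
Expr / Term / Term
Expr / Term / Term / Term
Term / Term / Term / Term
Factor / Term / Term / Term
Prim / Term / Term / Term
var / Term / Term / Term
var / Factor / Term / Term
var / Prim / Term / Term
var / var / Term / Term
var / var / Term + Factor / Term
var / var / Factor + Factor / Term
var / var / Prim + Factor / Term
var / var / var + Factor / Term
var / var / var + Prim / Term
var / var / var + var / Term
var / var / var + var / Term + Factor
var / var / var + var / Factor + Factor
var / var / var + var / Prim + Factor
var / var / var + var / var + Factor
var / var / var + var / var + Prim
var / var / var + var / var + var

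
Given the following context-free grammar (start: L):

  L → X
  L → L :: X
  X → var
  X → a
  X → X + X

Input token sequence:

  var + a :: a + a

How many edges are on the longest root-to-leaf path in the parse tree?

4

[L [L [X [X var] + [X a]]] :: [X [X a] + [X a]]]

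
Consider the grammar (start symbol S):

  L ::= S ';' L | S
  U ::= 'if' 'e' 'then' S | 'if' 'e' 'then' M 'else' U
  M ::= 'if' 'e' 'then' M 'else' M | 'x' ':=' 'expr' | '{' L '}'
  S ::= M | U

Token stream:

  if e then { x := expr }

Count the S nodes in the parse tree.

3

[S [U if e then [S [M { [L [S [M x := expr]]] }]]]]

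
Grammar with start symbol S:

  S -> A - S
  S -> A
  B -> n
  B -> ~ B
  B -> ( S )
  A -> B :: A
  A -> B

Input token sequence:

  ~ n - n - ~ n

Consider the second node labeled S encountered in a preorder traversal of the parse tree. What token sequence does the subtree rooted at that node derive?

[S [A [B ~ [B n]]] - [S [A [B n]] - [S [A [B ~ [B n]]]]]]

n - ~ n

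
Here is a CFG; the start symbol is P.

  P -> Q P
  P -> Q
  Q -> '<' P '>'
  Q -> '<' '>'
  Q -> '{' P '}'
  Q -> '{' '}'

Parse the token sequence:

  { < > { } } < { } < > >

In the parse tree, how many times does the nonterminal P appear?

6

[P [Q { [P [Q < >] [P [Q { }]]] }] [P [Q < [P [Q { }] [P [Q < >]]] >]]]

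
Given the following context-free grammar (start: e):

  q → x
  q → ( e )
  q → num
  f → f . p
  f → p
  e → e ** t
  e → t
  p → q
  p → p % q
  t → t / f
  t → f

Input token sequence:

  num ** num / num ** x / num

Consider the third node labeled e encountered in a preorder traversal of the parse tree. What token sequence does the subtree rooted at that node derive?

[e [e [e [t [f [p [q num]]]]] ** [t [t [f [p [q num]]]] / [f [p [q num]]]]] ** [t [t [f [p [q x]]]] / [f [p [q num]]]]]

num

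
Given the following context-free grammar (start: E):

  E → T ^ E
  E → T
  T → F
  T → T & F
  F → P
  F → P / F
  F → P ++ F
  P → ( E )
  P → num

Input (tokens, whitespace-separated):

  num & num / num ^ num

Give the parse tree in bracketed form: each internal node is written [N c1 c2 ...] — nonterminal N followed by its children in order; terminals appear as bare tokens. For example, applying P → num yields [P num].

[E [T [T [F [P num]]] & [F [P num] / [F [P num]]]] ^ [E [T [F [P num]]]]]

E
T ^ E
T & F ^ E
F & F ^ E
P & F ^ E
num & F ^ E
num & P / F ^ E
num & num / F ^ E
num & num / P ^ E
num & num / num ^ E
num & num / num ^ T
num & num / num ^ F
num & num / num ^ P
num & num / num ^ num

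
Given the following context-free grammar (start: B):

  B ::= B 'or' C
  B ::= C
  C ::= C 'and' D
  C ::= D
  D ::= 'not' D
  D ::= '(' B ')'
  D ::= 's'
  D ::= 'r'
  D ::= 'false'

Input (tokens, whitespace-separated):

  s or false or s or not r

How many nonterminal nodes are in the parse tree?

[B [B [B [B [C [D s]]] or [C [D false]]] or [C [D s]]] or [C [D not [D r]]]]

13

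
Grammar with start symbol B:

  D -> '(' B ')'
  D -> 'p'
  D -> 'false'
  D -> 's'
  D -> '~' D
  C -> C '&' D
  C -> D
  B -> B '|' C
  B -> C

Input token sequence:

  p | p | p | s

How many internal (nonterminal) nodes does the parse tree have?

12

[B [B [B [B [C [D p]]] | [C [D p]]] | [C [D p]]] | [C [D s]]]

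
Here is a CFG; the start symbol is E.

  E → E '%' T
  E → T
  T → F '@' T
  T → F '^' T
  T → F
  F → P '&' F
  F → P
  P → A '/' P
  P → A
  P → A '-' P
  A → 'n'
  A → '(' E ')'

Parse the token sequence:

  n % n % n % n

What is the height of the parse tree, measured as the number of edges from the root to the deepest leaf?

8

[E [E [E [E [T [F [P [A n]]]]] % [T [F [P [A n]]]]] % [T [F [P [A n]]]]] % [T [F [P [A n]]]]]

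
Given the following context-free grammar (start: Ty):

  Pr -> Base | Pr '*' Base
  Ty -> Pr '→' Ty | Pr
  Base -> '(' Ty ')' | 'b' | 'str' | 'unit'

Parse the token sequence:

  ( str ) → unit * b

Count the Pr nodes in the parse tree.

4

[Ty [Pr [Base ( [Ty [Pr [Base str]]] )]] → [Ty [Pr [Pr [Base unit]] * [Base b]]]]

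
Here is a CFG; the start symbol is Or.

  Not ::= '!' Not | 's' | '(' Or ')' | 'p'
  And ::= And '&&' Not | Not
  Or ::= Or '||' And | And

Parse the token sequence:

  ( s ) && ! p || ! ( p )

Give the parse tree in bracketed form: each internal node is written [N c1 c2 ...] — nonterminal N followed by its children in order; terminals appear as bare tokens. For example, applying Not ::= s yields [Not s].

Or
Or || And
And || And
And && Not || And
Not && Not || And
( Or ) && Not || And
( And ) && Not || And
( Not ) && Not || And
( s ) && Not || And
( s ) && ! Not || And
( s ) && ! p || And
( s ) && ! p || Not
( s ) && ! p || ! Not
( s ) && ! p || ! ( Or )
( s ) && ! p || ! ( And )
( s ) && ! p || ! ( Not )
( s ) && ! p || ! ( p )

[Or [Or [And [And [Not ( [Or [And [Not s]]] )]] && [Not ! [Not p]]]] || [And [Not ! [Not ( [Or [And [Not p]]] )]]]]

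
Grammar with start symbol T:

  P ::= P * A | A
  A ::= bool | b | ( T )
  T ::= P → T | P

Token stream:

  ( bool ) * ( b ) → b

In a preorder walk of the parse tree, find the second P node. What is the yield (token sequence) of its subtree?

[T [P [P [A ( [T [P [A bool]]] )]] * [A ( [T [P [A b]]] )]] → [T [P [A b]]]]

( bool )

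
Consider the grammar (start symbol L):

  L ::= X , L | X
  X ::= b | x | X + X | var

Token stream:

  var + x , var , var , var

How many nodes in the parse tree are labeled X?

[L [X [X var] + [X x]] , [L [X var] , [L [X var] , [L [X var]]]]]

6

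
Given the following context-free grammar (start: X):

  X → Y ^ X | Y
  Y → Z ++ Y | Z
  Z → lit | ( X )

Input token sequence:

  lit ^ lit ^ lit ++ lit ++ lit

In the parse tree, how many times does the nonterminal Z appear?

5

[X [Y [Z lit]] ^ [X [Y [Z lit]] ^ [X [Y [Z lit] ++ [Y [Z lit] ++ [Y [Z lit]]]]]]]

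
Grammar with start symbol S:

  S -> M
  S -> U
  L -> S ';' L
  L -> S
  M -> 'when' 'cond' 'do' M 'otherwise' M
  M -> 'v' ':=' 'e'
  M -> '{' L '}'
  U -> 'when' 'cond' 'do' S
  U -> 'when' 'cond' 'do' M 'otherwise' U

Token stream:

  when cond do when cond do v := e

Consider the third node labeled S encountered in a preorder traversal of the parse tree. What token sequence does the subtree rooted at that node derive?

[S [U when cond do [S [U when cond do [S [M v := e]]]]]]

v := e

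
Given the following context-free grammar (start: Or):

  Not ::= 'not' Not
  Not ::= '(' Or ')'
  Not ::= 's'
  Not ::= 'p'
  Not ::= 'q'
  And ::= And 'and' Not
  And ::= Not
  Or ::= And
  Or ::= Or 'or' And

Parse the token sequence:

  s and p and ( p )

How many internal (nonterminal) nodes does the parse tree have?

[Or [And [And [And [Not s]] and [Not p]] and [Not ( [Or [And [Not p]]] )]]]

10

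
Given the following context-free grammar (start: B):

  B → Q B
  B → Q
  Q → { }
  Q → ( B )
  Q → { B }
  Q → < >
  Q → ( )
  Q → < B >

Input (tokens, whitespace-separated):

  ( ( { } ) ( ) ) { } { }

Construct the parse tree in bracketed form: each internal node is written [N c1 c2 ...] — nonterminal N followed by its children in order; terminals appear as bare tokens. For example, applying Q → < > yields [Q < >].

[B [Q ( [B [Q ( [B [Q { }]] )] [B [Q ( )]]] )] [B [Q { }] [B [Q { }]]]]

B
Q B
( B ) B
( Q B ) B
( ( B ) B ) B
( ( Q ) B ) B
( ( { } ) B ) B
( ( { } ) Q ) B
( ( { } ) ( ) ) B
( ( { } ) ( ) ) Q B
( ( { } ) ( ) ) { } B
( ( { } ) ( ) ) { } Q
( ( { } ) ( ) ) { } { }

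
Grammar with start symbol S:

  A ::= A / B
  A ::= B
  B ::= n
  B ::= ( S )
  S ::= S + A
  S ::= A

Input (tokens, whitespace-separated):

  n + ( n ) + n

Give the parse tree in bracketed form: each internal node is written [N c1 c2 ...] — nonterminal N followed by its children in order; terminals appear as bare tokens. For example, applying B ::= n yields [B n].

S
S + A
S + A + A
A + A + A
B + A + A
n + A + A
n + B + A
n + ( S ) + A
n + ( A ) + A
n + ( B ) + A
n + ( n ) + A
n + ( n ) + B
n + ( n ) + n

[S [S [S [A [B n]]] + [A [B ( [S [A [B n]]] )]]] + [A [B n]]]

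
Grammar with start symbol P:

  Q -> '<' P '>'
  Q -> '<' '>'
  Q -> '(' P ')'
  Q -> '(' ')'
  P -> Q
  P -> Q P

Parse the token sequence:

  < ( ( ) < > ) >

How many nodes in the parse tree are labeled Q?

[P [Q < [P [Q ( [P [Q ( )] [P [Q < >]]] )]] >]]

4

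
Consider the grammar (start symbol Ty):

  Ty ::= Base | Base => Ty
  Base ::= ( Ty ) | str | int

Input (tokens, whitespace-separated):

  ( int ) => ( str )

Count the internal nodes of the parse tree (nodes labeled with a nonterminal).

[Ty [Base ( [Ty [Base int]] )] => [Ty [Base ( [Ty [Base str]] )]]]

8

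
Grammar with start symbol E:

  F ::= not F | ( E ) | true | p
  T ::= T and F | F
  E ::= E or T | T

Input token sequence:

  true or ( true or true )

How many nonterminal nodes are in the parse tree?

12

[E [E [T [F true]]] or [T [F ( [E [E [T [F true]]] or [T [F true]]] )]]]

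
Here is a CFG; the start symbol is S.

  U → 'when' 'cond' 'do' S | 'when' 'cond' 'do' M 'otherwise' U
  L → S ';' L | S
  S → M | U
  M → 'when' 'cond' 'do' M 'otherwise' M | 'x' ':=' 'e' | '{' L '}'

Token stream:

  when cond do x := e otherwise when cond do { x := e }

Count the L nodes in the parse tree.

[S [U when cond do [M x := e] otherwise [U when cond do [S [M { [L [S [M x := e]]] }]]]]]

1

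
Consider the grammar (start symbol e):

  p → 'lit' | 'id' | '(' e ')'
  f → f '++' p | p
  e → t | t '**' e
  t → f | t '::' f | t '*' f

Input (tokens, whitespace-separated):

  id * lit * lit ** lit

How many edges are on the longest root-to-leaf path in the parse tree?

6

[e [t [t [t [f [p id]]] * [f [p lit]]] * [f [p lit]]] ** [e [t [f [p lit]]]]]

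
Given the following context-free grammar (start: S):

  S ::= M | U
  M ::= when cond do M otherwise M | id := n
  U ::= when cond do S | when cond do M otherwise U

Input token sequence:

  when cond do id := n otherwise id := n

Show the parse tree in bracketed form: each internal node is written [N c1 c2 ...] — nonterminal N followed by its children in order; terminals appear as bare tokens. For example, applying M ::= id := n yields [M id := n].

S
M
when cond do M otherwise M
when cond do id := n otherwise M
when cond do id := n otherwise id := n

[S [M when cond do [M id := n] otherwise [M id := n]]]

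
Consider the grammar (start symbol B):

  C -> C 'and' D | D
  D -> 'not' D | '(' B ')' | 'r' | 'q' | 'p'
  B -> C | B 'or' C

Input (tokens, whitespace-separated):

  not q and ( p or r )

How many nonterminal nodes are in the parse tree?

[B [C [C [D not [D q]]] and [D ( [B [B [C [D p]]] or [C [D r]]] )]]]

12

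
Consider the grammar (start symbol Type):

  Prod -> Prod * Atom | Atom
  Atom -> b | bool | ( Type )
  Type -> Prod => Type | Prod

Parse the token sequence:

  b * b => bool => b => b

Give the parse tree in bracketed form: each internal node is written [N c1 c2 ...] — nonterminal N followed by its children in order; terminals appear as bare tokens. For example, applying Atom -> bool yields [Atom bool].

[Type [Prod [Prod [Atom b]] * [Atom b]] => [Type [Prod [Atom bool]] => [Type [Prod [Atom b]] => [Type [Prod [Atom b]]]]]]

Type
Prod => Type
Prod * Atom => Type
Atom * Atom => Type
b * Atom => Type
b * b => Type
b * b => Prod => Type
b * b => Atom => Type
b * b => bool => Type
b * b => bool => Prod => Type
b * b => bool => Atom => Type
b * b => bool => b => Type
b * b => bool => b => Prod
b * b => bool => b => Atom
b * b => bool => b => b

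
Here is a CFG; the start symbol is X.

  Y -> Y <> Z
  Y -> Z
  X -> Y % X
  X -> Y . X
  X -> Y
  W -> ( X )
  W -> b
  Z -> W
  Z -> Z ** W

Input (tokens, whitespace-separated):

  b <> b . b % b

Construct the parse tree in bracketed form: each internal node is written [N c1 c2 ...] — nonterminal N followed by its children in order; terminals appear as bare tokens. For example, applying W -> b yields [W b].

[X [Y [Y [Z [W b]]] <> [Z [W b]]] . [X [Y [Z [W b]]] % [X [Y [Z [W b]]]]]]

X
Y . X
Y <> Z . X
Z <> Z . X
W <> Z . X
b <> Z . X
b <> W . X
b <> b . X
b <> b . Y % X
b <> b . Z % X
b <> b . W % X
b <> b . b % X
b <> b . b % Y
b <> b . b % Z
b <> b . b % W
b <> b . b % b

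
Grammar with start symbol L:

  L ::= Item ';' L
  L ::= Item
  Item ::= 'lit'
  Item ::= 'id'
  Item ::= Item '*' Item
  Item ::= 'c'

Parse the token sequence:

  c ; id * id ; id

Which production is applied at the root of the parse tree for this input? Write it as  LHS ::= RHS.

L ::= Item ';' L

[L [Item c] ; [L [Item [Item id] * [Item id]] ; [L [Item id]]]]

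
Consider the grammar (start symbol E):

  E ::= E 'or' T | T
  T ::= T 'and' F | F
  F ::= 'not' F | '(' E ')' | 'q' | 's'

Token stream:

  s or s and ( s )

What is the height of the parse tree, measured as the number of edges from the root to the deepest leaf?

6

[E [E [T [F s]]] or [T [T [F s]] and [F ( [E [T [F s]]] )]]]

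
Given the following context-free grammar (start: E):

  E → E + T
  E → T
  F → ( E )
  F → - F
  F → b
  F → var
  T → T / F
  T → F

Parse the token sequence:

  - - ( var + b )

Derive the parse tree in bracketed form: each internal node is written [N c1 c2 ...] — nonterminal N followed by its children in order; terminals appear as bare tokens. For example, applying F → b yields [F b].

[E [T [F - [F - [F ( [E [E [T [F var]]] + [T [F b]]] )]]]]]

E
T
F
- F
- - F
- - ( E )
- - ( E + T )
- - ( T + T )
- - ( F + T )
- - ( var + T )
- - ( var + F )
- - ( var + b )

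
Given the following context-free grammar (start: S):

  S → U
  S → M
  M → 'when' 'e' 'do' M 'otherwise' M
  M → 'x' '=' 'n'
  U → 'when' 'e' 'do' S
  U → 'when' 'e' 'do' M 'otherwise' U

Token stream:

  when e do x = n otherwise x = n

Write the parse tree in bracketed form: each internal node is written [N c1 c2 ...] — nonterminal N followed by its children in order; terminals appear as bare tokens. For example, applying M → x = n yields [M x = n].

S
M
when e do M otherwise M
when e do x = n otherwise M
when e do x = n otherwise x = n

[S [M when e do [M x = n] otherwise [M x = n]]]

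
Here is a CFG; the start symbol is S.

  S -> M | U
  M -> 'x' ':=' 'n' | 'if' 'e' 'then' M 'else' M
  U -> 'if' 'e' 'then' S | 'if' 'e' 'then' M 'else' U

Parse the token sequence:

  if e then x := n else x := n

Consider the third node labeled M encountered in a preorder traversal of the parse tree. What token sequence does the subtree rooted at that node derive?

x := n

[S [M if e then [M x := n] else [M x := n]]]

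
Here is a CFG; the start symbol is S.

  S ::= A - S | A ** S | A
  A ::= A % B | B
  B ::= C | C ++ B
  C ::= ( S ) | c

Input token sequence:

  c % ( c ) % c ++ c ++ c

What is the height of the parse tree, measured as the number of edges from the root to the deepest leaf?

[S [A [A [A [B [C c]]] % [B [C ( [S [A [B [C c]]]] )]]] % [B [C c] ++ [B [C c] ++ [B [C c]]]]]]

9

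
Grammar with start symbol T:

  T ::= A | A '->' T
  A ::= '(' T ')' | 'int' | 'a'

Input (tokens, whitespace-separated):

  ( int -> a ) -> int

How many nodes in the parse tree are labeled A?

[T [A ( [T [A int] -> [T [A a]]] )] -> [T [A int]]]

4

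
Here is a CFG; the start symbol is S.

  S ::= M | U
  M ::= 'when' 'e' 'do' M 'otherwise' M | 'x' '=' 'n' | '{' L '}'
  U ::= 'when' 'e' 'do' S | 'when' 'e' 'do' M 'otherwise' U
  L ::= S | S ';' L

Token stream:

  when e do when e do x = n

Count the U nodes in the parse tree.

2

[S [U when e do [S [U when e do [S [M x = n]]]]]]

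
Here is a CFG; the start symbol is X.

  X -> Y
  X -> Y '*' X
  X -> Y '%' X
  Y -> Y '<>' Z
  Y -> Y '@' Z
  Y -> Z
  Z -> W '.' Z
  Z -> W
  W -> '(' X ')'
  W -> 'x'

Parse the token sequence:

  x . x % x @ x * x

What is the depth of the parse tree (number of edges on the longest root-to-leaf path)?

[X [Y [Z [W x] . [Z [W x]]]] % [X [Y [Y [Z [W x]]] @ [Z [W x]]] * [X [Y [Z [W x]]]]]]

6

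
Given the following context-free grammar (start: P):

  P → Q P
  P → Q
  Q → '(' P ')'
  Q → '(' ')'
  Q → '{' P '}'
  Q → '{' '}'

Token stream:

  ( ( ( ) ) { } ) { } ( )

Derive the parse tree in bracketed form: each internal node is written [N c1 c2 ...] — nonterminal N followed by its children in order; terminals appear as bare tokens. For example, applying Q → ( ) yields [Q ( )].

[P [Q ( [P [Q ( [P [Q ( )]] )] [P [Q { }]]] )] [P [Q { }] [P [Q ( )]]]]

P
Q P
( P ) P
( Q P ) P
( ( P ) P ) P
( ( Q ) P ) P
( ( ( ) ) P ) P
( ( ( ) ) Q ) P
( ( ( ) ) { } ) P
( ( ( ) ) { } ) Q P
( ( ( ) ) { } ) { } P
( ( ( ) ) { } ) { } Q
( ( ( ) ) { } ) { } ( )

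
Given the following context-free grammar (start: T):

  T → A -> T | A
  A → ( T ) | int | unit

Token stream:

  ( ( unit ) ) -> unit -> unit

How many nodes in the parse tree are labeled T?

[T [A ( [T [A ( [T [A unit]] )]] )] -> [T [A unit] -> [T [A unit]]]]

5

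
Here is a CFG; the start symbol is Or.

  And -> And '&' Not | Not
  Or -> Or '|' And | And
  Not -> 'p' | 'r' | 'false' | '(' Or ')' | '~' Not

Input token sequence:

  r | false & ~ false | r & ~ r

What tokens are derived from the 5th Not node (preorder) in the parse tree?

[Or [Or [Or [And [Not r]]] | [And [And [Not false]] & [Not ~ [Not false]]]] | [And [And [Not r]] & [Not ~ [Not r]]]]

r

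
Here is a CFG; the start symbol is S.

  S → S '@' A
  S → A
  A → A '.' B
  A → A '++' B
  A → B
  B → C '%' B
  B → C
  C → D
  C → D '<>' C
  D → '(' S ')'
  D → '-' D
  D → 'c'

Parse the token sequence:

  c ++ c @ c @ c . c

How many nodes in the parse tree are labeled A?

5

[S [S [S [A [A [B [C [D c]]]] ++ [B [C [D c]]]]] @ [A [B [C [D c]]]]] @ [A [A [B [C [D c]]]] . [B [C [D c]]]]]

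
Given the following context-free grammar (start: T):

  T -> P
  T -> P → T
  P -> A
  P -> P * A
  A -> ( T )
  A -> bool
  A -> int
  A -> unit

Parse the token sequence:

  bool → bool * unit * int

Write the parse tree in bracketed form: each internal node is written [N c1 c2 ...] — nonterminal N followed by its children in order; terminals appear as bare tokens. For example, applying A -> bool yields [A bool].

[T [P [A bool]] → [T [P [P [P [A bool]] * [A unit]] * [A int]]]]

T
P → T
A → T
bool → T
bool → P
bool → P * A
bool → P * A * A
bool → A * A * A
bool → bool * A * A
bool → bool * unit * A
bool → bool * unit * int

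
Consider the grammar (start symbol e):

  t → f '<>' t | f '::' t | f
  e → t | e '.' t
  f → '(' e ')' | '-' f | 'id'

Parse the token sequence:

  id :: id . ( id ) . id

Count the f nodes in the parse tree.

[e [e [e [t [f id] :: [t [f id]]]] . [t [f ( [e [t [f id]]] )]]] . [t [f id]]]

5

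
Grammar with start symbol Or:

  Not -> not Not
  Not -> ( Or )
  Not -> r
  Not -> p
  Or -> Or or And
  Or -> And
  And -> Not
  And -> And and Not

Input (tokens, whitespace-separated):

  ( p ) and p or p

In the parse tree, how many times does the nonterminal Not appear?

[Or [Or [And [And [Not ( [Or [And [Not p]]] )]] and [Not p]]] or [And [Not p]]]

4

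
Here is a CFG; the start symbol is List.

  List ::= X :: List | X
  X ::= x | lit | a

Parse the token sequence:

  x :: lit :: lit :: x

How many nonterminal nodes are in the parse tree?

8

[List [X x] :: [List [X lit] :: [List [X lit] :: [List [X x]]]]]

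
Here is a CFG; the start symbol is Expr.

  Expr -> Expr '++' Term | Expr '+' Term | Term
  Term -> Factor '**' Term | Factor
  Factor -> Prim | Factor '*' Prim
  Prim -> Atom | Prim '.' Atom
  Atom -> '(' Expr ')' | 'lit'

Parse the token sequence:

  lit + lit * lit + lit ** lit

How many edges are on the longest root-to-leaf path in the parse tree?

7

[Expr [Expr [Expr [Term [Factor [Prim [Atom lit]]]]] + [Term [Factor [Factor [Prim [Atom lit]]] * [Prim [Atom lit]]]]] + [Term [Factor [Prim [Atom lit]]] ** [Term [Factor [Prim [Atom lit]]]]]]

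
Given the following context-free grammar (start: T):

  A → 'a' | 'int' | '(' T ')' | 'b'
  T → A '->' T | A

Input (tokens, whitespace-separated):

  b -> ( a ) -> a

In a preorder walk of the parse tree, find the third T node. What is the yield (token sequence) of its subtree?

[T [A b] -> [T [A ( [T [A a]] )] -> [T [A a]]]]

a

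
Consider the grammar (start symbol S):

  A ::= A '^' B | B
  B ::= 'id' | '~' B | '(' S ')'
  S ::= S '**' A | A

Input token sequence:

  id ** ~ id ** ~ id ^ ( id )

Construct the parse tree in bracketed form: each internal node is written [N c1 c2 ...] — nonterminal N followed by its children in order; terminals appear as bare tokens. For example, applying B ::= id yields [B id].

S
S ** A
S ** A ** A
A ** A ** A
B ** A ** A
id ** A ** A
id ** B ** A
id ** ~ B ** A
id ** ~ id ** A
id ** ~ id ** A ^ B
id ** ~ id ** B ^ B
id ** ~ id ** ~ B ^ B
id ** ~ id ** ~ id ^ B
id ** ~ id ** ~ id ^ ( S )
id ** ~ id ** ~ id ^ ( A )
id ** ~ id ** ~ id ^ ( B )
id ** ~ id ** ~ id ^ ( id )

[S [S [S [A [B id]]] ** [A [B ~ [B id]]]] ** [A [A [B ~ [B id]]] ^ [B ( [S [A [B id]]] )]]]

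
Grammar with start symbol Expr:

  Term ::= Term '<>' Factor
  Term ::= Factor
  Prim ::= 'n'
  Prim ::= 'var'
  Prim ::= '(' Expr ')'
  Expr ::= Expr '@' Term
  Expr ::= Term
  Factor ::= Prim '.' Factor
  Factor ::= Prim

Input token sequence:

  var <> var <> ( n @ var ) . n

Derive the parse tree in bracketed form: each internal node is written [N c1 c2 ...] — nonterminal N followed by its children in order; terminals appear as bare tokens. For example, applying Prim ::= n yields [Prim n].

Expr
Term
Term <> Factor
Term <> Factor <> Factor
Factor <> Factor <> Factor
Prim <> Factor <> Factor
var <> Factor <> Factor
var <> Prim <> Factor
var <> var <> Factor
var <> var <> Prim . Factor
var <> var <> ( Expr ) . Factor
var <> var <> ( Expr @ Term ) . Factor
var <> var <> ( Term @ Term ) . Factor
var <> var <> ( Factor @ Term ) . Factor
var <> var <> ( Prim @ Term ) . Factor
var <> var <> ( n @ Term ) . Factor
var <> var <> ( n @ Factor ) . Factor
var <> var <> ( n @ Prim ) . Factor
var <> var <> ( n @ var ) . Factor
var <> var <> ( n @ var ) . Prim
var <> var <> ( n @ var ) . n

[Expr [Term [Term [Term [Factor [Prim var]]] <> [Factor [Prim var]]] <> [Factor [Prim ( [Expr [Expr [Term [Factor [Prim n]]]] @ [Term [Factor [Prim var]]]] )] . [Factor [Prim n]]]]]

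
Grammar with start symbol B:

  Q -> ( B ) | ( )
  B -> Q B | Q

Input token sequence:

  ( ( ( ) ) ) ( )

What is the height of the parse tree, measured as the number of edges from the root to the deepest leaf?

6

[B [Q ( [B [Q ( [B [Q ( )]] )]] )] [B [Q ( )]]]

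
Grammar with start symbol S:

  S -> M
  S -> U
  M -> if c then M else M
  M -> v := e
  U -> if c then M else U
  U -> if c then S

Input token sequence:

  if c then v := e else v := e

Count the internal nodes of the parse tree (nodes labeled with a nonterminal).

[S [M if c then [M v := e] else [M v := e]]]

4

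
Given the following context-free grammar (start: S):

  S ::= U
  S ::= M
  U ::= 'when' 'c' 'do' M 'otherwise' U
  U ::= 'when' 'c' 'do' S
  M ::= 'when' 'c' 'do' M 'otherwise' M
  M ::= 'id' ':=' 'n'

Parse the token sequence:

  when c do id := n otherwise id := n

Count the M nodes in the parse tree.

3

[S [M when c do [M id := n] otherwise [M id := n]]]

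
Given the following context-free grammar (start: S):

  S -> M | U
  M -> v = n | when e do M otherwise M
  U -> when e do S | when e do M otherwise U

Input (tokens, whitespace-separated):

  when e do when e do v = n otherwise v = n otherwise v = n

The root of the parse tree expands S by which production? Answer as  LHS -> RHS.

[S [M when e do [M when e do [M v = n] otherwise [M v = n]] otherwise [M v = n]]]

S -> M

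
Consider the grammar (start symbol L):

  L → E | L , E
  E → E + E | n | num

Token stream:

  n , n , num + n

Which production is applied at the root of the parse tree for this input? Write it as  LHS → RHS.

L → L , E

[L [L [L [E n]] , [E n]] , [E [E num] + [E n]]]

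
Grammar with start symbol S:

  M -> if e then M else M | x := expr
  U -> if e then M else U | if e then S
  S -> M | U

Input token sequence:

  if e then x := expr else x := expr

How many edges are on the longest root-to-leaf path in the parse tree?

[S [M if e then [M x := expr] else [M x := expr]]]

3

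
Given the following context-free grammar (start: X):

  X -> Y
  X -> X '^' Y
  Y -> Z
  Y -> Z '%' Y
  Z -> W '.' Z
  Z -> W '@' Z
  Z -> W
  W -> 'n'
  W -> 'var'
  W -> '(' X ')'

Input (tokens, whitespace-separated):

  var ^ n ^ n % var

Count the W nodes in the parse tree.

4

[X [X [X [Y [Z [W var]]]] ^ [Y [Z [W n]]]] ^ [Y [Z [W n]] % [Y [Z [W var]]]]]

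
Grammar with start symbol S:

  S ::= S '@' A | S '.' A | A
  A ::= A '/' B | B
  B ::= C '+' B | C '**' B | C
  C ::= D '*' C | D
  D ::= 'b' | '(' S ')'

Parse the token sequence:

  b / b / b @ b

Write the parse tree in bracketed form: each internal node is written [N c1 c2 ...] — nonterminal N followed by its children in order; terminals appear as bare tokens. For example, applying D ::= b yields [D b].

S
S @ A
A @ A
A / B @ A
A / B / B @ A
B / B / B @ A
C / B / B @ A
D / B / B @ A
b / B / B @ A
b / C / B @ A
b / D / B @ A
b / b / B @ A
b / b / C @ A
b / b / D @ A
b / b / b @ A
b / b / b @ B
b / b / b @ C
b / b / b @ D
b / b / b @ b

[S [S [A [A [A [B [C [D b]]]] / [B [C [D b]]]] / [B [C [D b]]]]] @ [A [B [C [D b]]]]]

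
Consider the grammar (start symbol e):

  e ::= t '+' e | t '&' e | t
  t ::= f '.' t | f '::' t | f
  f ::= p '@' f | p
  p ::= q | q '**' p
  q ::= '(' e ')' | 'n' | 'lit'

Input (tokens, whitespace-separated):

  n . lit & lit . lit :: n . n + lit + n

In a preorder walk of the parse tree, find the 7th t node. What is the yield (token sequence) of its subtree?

[e [t [f [p [q n]]] . [t [f [p [q lit]]]]] & [e [t [f [p [q lit]]] . [t [f [p [q lit]]] :: [t [f [p [q n]]] . [t [f [p [q n]]]]]]] + [e [t [f [p [q lit]]]] + [e [t [f [p [q n]]]]]]]]

lit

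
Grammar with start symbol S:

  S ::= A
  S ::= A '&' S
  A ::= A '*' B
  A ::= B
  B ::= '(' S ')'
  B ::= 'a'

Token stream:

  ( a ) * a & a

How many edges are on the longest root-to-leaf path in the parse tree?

7

[S [A [A [B ( [S [A [B a]]] )]] * [B a]] & [S [A [B a]]]]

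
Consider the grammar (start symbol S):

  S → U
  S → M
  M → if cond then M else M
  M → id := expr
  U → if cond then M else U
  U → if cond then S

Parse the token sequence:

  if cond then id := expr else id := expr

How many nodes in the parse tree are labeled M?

3

[S [M if cond then [M id := expr] else [M id := expr]]]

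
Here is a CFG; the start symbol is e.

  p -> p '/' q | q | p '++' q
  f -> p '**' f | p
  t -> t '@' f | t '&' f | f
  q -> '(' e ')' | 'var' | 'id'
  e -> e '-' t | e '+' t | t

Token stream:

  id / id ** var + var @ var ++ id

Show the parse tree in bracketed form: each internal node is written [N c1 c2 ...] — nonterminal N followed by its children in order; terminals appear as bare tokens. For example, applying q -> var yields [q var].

e
e + t
t + t
f + t
p ** f + t
p / q ** f + t
q / q ** f + t
id / q ** f + t
id / id ** f + t
id / id ** p + t
id / id ** q + t
id / id ** var + t
id / id ** var + t @ f
id / id ** var + f @ f
id / id ** var + p @ f
id / id ** var + q @ f
id / id ** var + var @ f
id / id ** var + var @ p
id / id ** var + var @ p ++ q
id / id ** var + var @ q ++ q
id / id ** var + var @ var ++ q
id / id ** var + var @ var ++ id

[e [e [t [f [p [p [q id]] / [q id]] ** [f [p [q var]]]]]] + [t [t [f [p [q var]]]] @ [f [p [p [q var]] ++ [q id]]]]]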